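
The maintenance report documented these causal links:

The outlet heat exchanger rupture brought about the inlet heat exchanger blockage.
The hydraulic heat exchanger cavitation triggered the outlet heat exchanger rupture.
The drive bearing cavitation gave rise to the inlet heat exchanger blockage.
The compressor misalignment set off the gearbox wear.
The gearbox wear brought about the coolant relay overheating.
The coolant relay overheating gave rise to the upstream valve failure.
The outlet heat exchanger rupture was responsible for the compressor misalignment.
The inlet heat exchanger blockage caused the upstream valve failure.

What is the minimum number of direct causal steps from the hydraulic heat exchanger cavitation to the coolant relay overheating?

Shortest chain: the hydraulic heat exchanger cavitation → the outlet heat exchanger rupture → the compressor misalignment → the gearbox wear → the coolant relay overheating.

4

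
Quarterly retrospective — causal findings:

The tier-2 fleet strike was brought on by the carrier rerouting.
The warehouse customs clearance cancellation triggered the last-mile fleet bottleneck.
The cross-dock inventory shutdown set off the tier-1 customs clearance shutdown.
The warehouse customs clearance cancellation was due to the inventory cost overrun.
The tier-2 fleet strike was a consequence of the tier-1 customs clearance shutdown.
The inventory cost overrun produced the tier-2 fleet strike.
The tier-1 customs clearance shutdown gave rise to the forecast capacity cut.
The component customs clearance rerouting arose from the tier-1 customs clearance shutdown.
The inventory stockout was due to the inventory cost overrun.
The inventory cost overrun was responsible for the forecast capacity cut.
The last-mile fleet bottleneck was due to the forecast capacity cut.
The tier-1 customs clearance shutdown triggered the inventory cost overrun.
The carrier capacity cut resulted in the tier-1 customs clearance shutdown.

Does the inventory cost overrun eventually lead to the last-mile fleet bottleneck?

There is a causal chain: the inventory cost overrun → the forecast capacity cut → the last-mile fleet bottleneck.

Yes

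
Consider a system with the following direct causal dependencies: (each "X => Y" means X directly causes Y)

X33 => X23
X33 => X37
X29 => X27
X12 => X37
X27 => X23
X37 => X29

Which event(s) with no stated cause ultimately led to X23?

X12, X33

Tracing upstream from X23: X23 ← X33.
A separate upstream branch: X23 ← X27 ← X29 ← X37 ← X12.
Each of those chain origins has no stated cause.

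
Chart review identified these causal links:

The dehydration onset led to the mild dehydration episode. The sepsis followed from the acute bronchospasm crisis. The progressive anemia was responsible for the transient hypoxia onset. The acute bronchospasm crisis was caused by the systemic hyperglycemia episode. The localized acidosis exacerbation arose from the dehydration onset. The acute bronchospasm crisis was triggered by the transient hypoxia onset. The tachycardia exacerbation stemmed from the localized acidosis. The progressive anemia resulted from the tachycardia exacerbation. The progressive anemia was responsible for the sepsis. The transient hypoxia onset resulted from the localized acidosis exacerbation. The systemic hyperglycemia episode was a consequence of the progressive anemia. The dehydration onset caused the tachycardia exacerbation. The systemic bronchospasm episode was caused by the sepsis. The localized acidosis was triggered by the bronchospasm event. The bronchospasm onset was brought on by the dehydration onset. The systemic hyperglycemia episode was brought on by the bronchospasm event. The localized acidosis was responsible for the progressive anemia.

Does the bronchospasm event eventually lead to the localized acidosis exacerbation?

No

The bronchospasm event leads to the localized acidosis, the tachycardia exacerbation, the progressive anemia, the systemic hyperglycemia episode, the transient hypoxia onset, the acute bronchospasm crisis, the sepsis, the systemic bronchospasm episode; the localized acidosis exacerbation is not among them.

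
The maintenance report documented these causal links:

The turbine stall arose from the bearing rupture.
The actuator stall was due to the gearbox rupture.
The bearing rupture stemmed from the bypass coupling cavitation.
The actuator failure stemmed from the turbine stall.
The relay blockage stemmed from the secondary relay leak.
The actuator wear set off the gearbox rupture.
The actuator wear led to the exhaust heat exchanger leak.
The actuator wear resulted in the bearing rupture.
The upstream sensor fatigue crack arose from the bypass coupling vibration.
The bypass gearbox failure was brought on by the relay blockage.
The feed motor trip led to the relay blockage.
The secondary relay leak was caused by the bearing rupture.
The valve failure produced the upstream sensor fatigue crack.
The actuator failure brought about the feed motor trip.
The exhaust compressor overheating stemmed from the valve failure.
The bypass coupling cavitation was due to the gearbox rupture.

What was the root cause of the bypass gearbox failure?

Tracing upstream from the bypass gearbox failure: the bypass gearbox failure ← the relay blockage ← the secondary relay leak ← the bearing rupture ← the actuator wear.
The actuator wear has no stated cause, so it is the root.

the actuator wear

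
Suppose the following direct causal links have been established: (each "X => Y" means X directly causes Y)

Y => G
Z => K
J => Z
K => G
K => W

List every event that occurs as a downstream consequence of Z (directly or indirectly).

Direct effects: K.
2 steps out: G, W.
Not reachable from it: J, Y.

G, K, W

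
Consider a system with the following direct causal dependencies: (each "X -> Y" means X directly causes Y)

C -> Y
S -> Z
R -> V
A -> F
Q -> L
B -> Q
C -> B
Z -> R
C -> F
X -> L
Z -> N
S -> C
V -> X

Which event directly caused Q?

Upstream contributors include S, C, but only B feeds directly into Q.

B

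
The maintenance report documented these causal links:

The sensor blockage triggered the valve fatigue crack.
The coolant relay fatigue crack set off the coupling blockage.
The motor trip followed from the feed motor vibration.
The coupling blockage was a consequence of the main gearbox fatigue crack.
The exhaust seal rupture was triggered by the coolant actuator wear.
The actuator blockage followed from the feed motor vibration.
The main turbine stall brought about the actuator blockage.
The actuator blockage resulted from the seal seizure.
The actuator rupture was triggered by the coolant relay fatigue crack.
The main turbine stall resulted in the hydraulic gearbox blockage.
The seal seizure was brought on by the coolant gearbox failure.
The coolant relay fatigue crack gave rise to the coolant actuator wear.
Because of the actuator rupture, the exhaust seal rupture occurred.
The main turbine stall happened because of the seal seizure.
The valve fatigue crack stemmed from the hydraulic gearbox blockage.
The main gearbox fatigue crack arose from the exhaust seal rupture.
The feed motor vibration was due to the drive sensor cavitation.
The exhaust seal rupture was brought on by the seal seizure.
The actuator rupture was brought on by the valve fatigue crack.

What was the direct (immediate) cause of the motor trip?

the feed motor vibration

Upstream contributors include the drive sensor cavitation, but only the feed motor vibration feeds directly into the motor trip.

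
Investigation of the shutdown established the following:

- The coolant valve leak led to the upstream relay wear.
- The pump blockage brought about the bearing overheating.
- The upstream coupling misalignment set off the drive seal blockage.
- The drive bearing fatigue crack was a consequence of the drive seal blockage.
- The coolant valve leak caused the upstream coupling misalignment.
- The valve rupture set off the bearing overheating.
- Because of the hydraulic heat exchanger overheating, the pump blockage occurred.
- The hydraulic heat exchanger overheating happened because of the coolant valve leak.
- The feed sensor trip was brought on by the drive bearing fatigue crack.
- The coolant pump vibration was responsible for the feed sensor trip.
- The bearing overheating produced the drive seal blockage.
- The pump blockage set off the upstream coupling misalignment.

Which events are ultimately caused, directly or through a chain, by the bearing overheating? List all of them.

the drive bearing fatigue crack, the drive seal blockage, the feed sensor trip

Direct effects: the drive seal blockage.
2 steps out: the drive bearing fatigue crack.
3 steps out: the feed sensor trip.
Not reachable from it: the coolant valve leak, the upstream relay wear, the valve rupture, the hydraulic heat exchanger overheating, the pump blockage, the upstream coupling misalignment, the coolant pump vibration.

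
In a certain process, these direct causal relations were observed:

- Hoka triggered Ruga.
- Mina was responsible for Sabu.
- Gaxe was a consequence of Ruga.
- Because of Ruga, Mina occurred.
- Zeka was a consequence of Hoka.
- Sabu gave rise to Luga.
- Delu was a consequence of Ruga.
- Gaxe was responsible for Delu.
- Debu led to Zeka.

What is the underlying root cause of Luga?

Tracing upstream from Luga: Luga ← Sabu ← Mina ← Ruga ← Hoka.
Hoka has no stated cause, so it is the root.

Hoka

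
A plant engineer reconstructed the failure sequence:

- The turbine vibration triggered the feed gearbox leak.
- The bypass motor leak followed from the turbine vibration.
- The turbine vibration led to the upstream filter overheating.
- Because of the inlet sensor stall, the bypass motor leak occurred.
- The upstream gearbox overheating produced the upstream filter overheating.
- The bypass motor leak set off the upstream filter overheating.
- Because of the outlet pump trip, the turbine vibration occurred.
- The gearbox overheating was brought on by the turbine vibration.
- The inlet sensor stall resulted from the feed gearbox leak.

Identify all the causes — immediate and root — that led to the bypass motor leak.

Immediate causes of the bypass motor leak: the turbine vibration, the inlet sensor stall.
Further upstream: the outlet pump trip, the feed gearbox leak.

the feed gearbox leak, the inlet sensor stall, the outlet pump trip, the turbine vibration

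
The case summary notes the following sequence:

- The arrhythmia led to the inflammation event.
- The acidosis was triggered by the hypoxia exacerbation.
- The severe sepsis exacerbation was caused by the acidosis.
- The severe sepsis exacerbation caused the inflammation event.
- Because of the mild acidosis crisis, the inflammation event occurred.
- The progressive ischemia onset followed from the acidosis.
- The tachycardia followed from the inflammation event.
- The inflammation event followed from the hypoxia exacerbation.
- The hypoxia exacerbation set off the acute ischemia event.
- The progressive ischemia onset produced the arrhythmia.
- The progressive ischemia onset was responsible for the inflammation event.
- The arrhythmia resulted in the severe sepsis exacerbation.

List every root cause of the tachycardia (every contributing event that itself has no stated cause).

Tracing upstream from the tachycardia: the tachycardia ← the inflammation event ← the hypoxia exacerbation.
A separate upstream branch: the tachycardia ← the inflammation event ← the mild acidosis crisis.
Each of those chain origins has no stated cause.

the hypoxia exacerbation, the mild acidosis crisis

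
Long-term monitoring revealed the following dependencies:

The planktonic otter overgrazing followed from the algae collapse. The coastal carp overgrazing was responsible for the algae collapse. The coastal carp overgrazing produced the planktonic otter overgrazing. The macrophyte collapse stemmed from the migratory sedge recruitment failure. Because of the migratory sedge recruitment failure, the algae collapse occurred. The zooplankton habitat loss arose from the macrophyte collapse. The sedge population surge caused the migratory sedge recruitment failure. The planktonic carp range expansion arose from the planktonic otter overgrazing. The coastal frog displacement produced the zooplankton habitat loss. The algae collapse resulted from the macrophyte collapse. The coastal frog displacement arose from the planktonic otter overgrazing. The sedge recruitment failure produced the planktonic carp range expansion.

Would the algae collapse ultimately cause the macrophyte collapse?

The algae collapse leads to the planktonic otter overgrazing, the coastal frog displacement, the planktonic carp range expansion, the zooplankton habitat loss; the macrophyte collapse is not among them.

No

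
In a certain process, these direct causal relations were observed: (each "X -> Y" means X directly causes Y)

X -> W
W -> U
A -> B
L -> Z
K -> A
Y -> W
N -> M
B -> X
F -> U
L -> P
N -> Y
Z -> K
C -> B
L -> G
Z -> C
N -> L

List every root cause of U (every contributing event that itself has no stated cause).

F, N

Tracing upstream from U: U ← W ← Y ← N.
A separate upstream branch: U ← F.
Each of those chain origins has no stated cause.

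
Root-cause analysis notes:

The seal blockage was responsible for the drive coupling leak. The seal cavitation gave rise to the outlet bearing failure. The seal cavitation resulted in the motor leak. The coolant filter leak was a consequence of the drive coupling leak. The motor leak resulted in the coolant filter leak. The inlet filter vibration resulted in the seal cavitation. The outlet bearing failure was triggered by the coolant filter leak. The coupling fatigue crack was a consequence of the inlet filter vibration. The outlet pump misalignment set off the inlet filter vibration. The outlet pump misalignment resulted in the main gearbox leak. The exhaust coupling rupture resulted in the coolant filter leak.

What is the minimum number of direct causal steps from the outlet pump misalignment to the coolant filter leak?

Shortest chain: the outlet pump misalignment → the inlet filter vibration → the seal cavitation → the motor leak → the coolant filter leak.

4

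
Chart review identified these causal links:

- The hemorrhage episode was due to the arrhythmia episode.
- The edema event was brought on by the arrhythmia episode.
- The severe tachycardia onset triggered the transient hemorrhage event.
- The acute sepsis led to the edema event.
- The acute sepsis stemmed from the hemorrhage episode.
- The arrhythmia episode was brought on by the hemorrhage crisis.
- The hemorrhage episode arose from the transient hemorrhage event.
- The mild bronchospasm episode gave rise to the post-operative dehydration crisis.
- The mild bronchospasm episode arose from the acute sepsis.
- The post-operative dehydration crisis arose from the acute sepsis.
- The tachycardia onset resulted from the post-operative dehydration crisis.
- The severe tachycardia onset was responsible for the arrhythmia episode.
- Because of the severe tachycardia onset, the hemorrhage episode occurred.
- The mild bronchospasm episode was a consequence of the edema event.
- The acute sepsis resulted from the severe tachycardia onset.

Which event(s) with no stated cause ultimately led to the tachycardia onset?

the hemorrhage crisis, the severe tachycardia onset

Tracing upstream from the tachycardia onset: the tachycardia onset ← the post-operative dehydration crisis ← the acute sepsis ← the severe tachycardia onset.
A separate upstream branch: the tachycardia onset ← the post-operative dehydration crisis ← the acute sepsis ← the hemorrhage episode ← the arrhythmia episode ← the hemorrhage crisis.
Each of those chain origins has no stated cause.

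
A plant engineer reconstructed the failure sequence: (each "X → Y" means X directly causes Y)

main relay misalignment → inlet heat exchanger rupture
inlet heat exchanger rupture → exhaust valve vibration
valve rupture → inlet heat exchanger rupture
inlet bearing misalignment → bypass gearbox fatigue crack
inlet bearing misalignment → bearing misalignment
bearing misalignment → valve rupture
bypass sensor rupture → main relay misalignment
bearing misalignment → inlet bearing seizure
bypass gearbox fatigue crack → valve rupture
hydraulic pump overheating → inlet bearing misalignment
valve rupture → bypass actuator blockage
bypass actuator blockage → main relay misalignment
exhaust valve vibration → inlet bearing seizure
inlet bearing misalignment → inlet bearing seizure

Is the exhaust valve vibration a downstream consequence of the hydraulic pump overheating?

There is a causal chain: the hydraulic pump overheating → the inlet bearing misalignment → the bearing misalignment → the valve rupture → the inlet heat exchanger rupture → the exhaust valve vibration.

Yes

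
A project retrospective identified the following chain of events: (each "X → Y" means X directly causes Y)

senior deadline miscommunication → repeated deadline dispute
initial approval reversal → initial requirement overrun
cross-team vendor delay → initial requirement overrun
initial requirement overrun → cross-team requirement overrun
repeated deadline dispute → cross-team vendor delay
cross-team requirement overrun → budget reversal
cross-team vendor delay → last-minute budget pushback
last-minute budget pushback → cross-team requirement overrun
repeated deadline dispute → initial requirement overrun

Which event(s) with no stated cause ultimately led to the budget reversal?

the initial approval reversal, the senior deadline miscommunication

Tracing upstream from the budget reversal: the budget reversal ← the cross-team requirement overrun ← the initial requirement overrun ← the repeated deadline dispute ← the senior deadline miscommunication.
A separate upstream branch: the budget reversal ← the cross-team requirement overrun ← the initial requirement overrun ← the initial approval reversal.
Each of those chain origins has no stated cause.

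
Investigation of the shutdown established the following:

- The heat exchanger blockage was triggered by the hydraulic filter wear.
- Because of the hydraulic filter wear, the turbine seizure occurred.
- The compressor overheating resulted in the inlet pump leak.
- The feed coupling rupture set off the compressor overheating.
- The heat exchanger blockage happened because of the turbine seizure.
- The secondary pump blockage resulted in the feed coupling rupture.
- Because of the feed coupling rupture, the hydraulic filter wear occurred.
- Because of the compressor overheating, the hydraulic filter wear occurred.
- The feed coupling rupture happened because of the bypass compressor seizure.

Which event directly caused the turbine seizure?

Upstream contributors include the secondary pump blockage, the feed coupling rupture, the compressor overheating, the bypass compressor seizure, but only the hydraulic filter wear feeds directly into the turbine seizure.

the hydraulic filter wear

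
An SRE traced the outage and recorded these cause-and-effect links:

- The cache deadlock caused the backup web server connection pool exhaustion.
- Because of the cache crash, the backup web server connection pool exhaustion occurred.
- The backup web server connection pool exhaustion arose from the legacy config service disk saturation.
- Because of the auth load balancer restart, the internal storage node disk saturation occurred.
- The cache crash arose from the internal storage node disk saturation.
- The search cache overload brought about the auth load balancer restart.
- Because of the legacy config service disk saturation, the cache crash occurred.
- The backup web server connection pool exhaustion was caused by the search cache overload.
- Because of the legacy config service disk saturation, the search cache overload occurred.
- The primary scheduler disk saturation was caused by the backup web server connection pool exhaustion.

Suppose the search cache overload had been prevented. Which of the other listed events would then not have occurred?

the auth load balancer restart, the internal storage node disk saturation

Downstream of the search cache overload: the auth load balancer restart, the internal storage node disk saturation, the cache crash, the backup web server connection pool exhaustion, the primary scheduler disk saturation.
Of those, still caused via another path: the cache crash, the backup web server connection pool exhaustion, the primary scheduler disk saturation.
The remainder have no surviving cause.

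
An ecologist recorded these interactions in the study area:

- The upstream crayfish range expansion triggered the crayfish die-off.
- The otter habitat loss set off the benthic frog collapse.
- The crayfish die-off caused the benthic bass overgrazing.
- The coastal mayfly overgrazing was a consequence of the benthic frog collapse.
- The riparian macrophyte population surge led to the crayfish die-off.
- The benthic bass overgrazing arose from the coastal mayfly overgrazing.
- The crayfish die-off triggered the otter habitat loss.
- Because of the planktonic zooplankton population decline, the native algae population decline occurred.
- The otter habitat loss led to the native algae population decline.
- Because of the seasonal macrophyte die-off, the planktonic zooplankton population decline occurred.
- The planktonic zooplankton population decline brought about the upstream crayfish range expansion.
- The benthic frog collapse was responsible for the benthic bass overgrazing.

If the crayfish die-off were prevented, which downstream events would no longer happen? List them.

the benthic bass overgrazing, the benthic frog collapse, the coastal mayfly overgrazing, the otter habitat loss

Downstream of the crayfish die-off: the otter habitat loss, the benthic frog collapse, the native algae population decline, the coastal mayfly overgrazing, the benthic bass overgrazing.
Of those, still caused via another path: the native algae population decline.
The remainder have no surviving cause.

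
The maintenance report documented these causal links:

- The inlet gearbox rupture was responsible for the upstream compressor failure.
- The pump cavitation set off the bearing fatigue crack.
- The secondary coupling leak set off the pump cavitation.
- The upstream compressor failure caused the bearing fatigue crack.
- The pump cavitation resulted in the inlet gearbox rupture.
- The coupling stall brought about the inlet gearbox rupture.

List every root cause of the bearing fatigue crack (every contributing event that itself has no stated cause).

the coupling stall, the secondary coupling leak

Tracing upstream from the bearing fatigue crack: the bearing fatigue crack ← the pump cavitation ← the secondary coupling leak.
A separate upstream branch: the bearing fatigue crack ← the upstream compressor failure ← the inlet gearbox rupture ← the coupling stall.
Each of those chain origins has no stated cause.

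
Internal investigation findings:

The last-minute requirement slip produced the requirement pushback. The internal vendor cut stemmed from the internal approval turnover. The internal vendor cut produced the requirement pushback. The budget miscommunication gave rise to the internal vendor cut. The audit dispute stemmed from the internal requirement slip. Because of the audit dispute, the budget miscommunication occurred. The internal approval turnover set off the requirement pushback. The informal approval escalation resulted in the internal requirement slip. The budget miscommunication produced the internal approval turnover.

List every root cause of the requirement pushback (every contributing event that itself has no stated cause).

the informal approval escalation, the last-minute requirement slip

Tracing upstream from the requirement pushback: the requirement pushback ← the internal approval turnover ← the budget miscommunication ← the audit dispute ← the internal requirement slip ← the informal approval escalation.
A separate upstream branch: the requirement pushback ← the last-minute requirement slip.
Each of those chain origins has no stated cause.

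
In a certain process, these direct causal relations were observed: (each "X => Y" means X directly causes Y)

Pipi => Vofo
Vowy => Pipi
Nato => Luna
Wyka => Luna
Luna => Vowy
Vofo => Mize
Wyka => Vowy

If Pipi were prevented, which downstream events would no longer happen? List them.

Downstream of Pipi: Vofo, Mize.

Mize, Vofo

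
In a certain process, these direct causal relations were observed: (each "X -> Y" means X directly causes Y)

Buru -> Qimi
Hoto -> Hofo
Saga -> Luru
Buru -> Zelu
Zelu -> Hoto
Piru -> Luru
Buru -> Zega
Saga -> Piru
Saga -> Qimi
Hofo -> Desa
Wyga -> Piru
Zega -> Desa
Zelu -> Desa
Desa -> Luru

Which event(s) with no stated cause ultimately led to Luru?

Buru, Saga, Wyga

Tracing upstream from Luru: Luru ← Saga.
A separate upstream branch: Luru ← Desa ← Zega ← Buru.
A separate upstream branch: Luru ← Piru ← Wyga.
Each of those chain origins has no stated cause.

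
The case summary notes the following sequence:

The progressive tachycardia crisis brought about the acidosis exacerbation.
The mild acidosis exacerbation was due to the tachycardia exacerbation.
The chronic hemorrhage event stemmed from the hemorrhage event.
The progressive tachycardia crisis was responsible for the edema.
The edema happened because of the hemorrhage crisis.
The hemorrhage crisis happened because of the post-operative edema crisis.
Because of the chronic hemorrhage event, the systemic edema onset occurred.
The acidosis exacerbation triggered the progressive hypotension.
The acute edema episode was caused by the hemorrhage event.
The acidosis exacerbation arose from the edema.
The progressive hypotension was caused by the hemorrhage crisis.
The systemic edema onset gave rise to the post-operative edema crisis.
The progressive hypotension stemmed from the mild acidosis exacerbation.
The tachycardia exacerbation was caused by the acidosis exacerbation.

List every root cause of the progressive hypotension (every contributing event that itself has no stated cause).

Tracing upstream from the progressive hypotension: the progressive hypotension ← the hemorrhage crisis ← the post-operative edema crisis ← the systemic edema onset ← the chronic hemorrhage event ← the hemorrhage event.
A separate upstream branch: the progressive hypotension ← the acidosis exacerbation ← the progressive tachycardia crisis.
Each of those chain origins has no stated cause.

the hemorrhage event, the progressive tachycardia crisis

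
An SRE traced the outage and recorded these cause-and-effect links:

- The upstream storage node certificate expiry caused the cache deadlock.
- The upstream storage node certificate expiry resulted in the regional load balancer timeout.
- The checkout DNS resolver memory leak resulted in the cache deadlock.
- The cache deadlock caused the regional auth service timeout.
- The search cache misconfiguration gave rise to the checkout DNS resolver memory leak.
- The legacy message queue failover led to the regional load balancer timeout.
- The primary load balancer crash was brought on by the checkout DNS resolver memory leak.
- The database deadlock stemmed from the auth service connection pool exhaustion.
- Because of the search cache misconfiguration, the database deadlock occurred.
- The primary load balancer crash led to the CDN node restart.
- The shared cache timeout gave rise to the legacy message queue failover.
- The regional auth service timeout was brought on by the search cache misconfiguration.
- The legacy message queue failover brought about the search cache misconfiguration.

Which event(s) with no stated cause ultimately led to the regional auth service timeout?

Tracing upstream from the regional auth service timeout: the regional auth service timeout ← the search cache misconfiguration ← the legacy message queue failover ← the shared cache timeout.
A separate upstream branch: the regional auth service timeout ← the cache deadlock ← the upstream storage node certificate expiry.
Each of those chain origins has no stated cause.

the shared cache timeout, the upstream storage node certificate expiry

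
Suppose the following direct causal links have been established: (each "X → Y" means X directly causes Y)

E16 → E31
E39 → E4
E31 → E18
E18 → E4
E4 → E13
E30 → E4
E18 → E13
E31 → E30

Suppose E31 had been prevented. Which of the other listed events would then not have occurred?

Downstream of E31: E30, E18, E4, E13.
Of those, still caused via another path: E4, E13.
The remainder have no surviving cause.

E18, E30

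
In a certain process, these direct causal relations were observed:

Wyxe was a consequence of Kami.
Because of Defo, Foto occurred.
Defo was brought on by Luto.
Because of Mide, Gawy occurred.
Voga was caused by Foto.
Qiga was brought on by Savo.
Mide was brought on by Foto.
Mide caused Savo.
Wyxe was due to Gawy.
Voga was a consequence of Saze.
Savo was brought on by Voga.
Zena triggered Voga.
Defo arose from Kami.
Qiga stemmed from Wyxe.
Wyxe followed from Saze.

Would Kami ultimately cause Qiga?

Yes

There is a causal chain: Kami → Wyxe → Qiga.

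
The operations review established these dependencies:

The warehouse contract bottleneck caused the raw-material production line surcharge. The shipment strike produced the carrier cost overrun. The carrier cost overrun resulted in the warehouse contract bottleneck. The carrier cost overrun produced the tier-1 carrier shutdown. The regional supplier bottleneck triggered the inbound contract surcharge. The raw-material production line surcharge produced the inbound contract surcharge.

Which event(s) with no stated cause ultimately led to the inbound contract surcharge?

the regional supplier bottleneck, the shipment strike

Tracing upstream from the inbound contract surcharge: the inbound contract surcharge ← the raw-material production line surcharge ← the warehouse contract bottleneck ← the carrier cost overrun ← the shipment strike.
A separate upstream branch: the inbound contract surcharge ← the regional supplier bottleneck.
Each of those chain origins has no stated cause.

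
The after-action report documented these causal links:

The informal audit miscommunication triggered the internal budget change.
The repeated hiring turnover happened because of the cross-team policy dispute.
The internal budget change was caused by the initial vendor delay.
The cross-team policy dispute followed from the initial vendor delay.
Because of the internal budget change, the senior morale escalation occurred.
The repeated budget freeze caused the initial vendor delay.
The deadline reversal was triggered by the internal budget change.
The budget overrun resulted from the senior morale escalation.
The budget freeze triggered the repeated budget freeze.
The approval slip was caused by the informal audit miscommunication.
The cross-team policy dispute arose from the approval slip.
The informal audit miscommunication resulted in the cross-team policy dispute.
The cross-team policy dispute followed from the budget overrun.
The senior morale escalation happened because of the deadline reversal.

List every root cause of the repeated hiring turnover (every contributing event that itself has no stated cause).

Tracing upstream from the repeated hiring turnover: the repeated hiring turnover ← the cross-team policy dispute ← the initial vendor delay ← the repeated budget freeze ← the budget freeze.
A separate upstream branch: the repeated hiring turnover ← the cross-team policy dispute ← the informal audit miscommunication.
Each of those chain origins has no stated cause.

the budget freeze, the informal audit miscommunication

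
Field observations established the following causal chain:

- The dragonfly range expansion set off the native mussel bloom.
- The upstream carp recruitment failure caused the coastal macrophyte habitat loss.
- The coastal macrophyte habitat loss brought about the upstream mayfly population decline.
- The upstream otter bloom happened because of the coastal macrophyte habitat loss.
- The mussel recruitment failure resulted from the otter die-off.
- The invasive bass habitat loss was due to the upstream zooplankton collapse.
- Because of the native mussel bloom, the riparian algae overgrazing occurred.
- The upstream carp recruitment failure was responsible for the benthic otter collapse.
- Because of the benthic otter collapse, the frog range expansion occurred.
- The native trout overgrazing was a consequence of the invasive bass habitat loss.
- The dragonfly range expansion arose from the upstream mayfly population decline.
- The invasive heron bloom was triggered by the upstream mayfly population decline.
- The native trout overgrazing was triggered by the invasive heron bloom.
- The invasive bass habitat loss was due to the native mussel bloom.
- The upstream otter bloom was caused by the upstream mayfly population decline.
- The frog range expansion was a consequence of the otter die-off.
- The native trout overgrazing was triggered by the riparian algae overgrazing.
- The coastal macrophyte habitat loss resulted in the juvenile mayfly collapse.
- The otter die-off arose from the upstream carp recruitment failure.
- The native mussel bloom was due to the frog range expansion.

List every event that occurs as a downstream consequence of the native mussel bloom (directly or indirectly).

Direct effects: the invasive bass habitat loss, the riparian algae overgrazing.
2 steps out: the native trout overgrazing.
Not reachable from it: the upstream carp recruitment failure, the benthic otter collapse, the coastal macrophyte habitat loss, the upstream mayfly population decline, the dragonfly range expansion, the otter die-off, the mussel recruitment failure, the upstream otter bloom, the frog range expansion, the juvenile mayfly collapse, the invasive heron bloom, the upstream zooplankton collapse.

the invasive bass habitat loss, the native trout overgrazing, the riparian algae overgrazing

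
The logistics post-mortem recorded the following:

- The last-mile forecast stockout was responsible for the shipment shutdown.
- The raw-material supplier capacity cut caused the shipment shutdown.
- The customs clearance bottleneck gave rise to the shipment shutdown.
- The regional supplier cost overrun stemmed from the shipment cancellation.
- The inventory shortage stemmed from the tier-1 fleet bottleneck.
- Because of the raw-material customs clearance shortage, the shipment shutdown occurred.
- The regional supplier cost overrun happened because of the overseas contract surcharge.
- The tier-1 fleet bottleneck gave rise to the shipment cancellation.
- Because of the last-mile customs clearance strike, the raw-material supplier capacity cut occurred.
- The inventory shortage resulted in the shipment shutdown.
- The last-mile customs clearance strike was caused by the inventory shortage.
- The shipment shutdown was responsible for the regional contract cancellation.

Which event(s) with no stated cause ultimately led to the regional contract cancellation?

Tracing upstream from the regional contract cancellation: the regional contract cancellation ← the shipment shutdown ← the inventory shortage ← the tier-1 fleet bottleneck.
A separate upstream branch: the regional contract cancellation ← the shipment shutdown ← the last-mile forecast stockout.
A separate upstream branch: the regional contract cancellation ← the shipment shutdown ← the raw-material customs clearance shortage.
A separate upstream branch: the regional contract cancellation ← the shipment shutdown ← the customs clearance bottleneck.
Each of those chain origins has no stated cause.

the customs clearance bottleneck, the last-mile forecast stockout, the raw-material customs clearance shortage, the tier-1 fleet bottleneck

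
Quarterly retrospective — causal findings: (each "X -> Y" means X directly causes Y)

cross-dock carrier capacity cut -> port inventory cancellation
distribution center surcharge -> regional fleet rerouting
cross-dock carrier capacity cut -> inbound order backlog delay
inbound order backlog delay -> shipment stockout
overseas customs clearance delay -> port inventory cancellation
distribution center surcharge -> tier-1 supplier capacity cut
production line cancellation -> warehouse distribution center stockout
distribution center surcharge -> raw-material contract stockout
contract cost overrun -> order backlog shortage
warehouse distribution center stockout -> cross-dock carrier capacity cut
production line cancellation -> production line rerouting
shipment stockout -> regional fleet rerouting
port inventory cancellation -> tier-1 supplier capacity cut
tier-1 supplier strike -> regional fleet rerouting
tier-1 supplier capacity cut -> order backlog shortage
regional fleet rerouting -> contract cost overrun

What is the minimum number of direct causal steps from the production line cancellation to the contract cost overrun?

6

Shortest chain: the production line cancellation → the warehouse distribution center stockout → the cross-dock carrier capacity cut → the inbound order backlog delay → the shipment stockout → the regional fleet rerouting → the contract cost overrun.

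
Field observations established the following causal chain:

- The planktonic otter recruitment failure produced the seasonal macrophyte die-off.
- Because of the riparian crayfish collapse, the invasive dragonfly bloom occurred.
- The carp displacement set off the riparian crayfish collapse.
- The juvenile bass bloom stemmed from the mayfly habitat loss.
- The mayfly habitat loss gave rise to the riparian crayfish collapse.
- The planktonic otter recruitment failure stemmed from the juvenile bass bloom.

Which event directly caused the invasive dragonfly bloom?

the riparian crayfish collapse

Upstream contributors include the mayfly habitat loss, the carp displacement, but only the riparian crayfish collapse feeds directly into the invasive dragonfly bloom.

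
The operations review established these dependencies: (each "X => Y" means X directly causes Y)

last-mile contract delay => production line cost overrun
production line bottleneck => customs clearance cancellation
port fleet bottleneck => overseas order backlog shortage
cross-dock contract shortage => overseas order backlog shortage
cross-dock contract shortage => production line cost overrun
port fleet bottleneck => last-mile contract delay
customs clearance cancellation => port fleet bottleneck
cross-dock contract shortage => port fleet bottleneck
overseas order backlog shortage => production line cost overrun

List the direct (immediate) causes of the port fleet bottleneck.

the cross-dock contract shortage, the customs clearance cancellation

Upstream contributors include the production line bottleneck, but only the cross-dock contract shortage, the customs clearance cancellation feed directly into the port fleet bottleneck.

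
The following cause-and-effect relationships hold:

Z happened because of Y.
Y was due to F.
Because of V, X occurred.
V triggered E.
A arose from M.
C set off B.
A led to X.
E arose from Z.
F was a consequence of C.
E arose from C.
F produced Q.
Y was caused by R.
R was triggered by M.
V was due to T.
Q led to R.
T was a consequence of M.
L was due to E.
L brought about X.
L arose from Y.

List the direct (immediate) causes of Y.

F, R

Upstream contributors include C, M, Q, but only F, R feed directly into Y.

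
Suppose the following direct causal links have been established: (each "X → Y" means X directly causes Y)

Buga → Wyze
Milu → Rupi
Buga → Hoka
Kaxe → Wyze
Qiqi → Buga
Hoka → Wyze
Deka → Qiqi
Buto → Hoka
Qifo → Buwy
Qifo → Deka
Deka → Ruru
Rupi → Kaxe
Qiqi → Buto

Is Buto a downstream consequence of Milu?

Milu leads to Rupi, Kaxe, Wyze; Buto is not among them.

No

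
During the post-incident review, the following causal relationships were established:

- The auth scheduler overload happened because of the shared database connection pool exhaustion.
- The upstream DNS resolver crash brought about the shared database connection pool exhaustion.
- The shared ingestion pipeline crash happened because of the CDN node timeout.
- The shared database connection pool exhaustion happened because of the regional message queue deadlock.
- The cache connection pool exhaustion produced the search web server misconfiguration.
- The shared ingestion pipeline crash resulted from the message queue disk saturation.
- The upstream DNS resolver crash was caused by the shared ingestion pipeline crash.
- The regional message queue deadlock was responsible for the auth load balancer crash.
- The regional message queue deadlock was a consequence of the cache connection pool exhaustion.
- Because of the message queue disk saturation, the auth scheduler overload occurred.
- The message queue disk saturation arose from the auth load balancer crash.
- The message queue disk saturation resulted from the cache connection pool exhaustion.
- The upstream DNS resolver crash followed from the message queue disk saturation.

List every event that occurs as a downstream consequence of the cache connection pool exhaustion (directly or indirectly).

Direct effects: the regional message queue deadlock, the search web server misconfiguration, the message queue disk saturation.
2 steps out: the auth load balancer crash, the shared ingestion pipeline crash, the upstream DNS resolver crash, the shared database connection pool exhaustion, the auth scheduler overload.
Not reachable from it: the CDN node timeout.

the auth load balancer crash, the auth scheduler overload, the message queue disk saturation, the regional message queue deadlock, the search web server misconfiguration, the shared database connection pool exhaustion, the shared ingestion pipeline crash, the upstream DNS resolver crash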